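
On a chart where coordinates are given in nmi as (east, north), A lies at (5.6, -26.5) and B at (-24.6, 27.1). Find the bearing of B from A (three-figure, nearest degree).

331°

Δeast = -24.6 − 5.6 = -30.20; Δnorth = 27.1 − -26.5 = 53.60.
Bearing = atan2(Δeast, Δnorth) mod 360° = 330.60° ≈ 331°.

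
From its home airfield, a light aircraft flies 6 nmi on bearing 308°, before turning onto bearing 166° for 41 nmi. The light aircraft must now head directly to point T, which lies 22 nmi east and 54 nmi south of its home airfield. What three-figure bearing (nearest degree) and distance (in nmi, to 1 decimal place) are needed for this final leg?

137°, 24.6 nmi

Leg 1 (308°, 6 nmi): east 6 sin 308° = -4.73, north 6 cos 308° = 3.69
Leg 2 (166°, 41 nmi): east 41 sin 166° = 9.92, north 41 cos 166° = -39.78
Current position: (5.19, -36.09). Target: (22, -54). Remaining: Δeast = 16.81, Δnorth = -17.91.
Bearing = atan2(16.81, -17.91) mod 360° = 136.82°; distance = √((16.81)² + (-17.91)²) = 24.564 nmi.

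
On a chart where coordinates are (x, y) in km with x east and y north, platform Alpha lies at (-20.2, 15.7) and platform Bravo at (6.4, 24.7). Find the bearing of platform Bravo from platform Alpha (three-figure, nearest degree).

071°

Δeast = 6.4 − -20.2 = 26.60; Δnorth = 24.7 − 15.7 = 9.00.
Bearing = atan2(Δeast, Δnorth) mod 360° = 71.31° ≈ 071°.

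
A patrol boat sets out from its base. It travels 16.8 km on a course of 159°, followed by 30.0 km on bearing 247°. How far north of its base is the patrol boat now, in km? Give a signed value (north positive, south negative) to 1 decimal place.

Leg 1 (159°, 16.8 km): east 16.8 sin 159° = 6.02, north 16.8 cos 159° = -15.68
Leg 2 (247°, 30.0 km): east 30.0 sin 247° = -27.62, north 30.0 cos 247° = -11.72
Net north component: -27.41 km.

-27.4 km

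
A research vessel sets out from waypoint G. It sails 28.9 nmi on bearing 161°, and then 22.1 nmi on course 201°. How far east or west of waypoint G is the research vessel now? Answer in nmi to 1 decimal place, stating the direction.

Leg 1 (161°, 28.9 nmi): east 28.9 sin 161° = 9.41, north 28.9 cos 161° = -27.33
Leg 2 (201°, 22.1 nmi): east 22.1 sin 201° = -7.92, north 22.1 cos 201° = -20.63
Net east component: 1.49 nmi.

1.5 nmi east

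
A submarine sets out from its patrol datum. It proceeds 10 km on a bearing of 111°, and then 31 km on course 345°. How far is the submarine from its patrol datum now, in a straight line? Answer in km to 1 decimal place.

Leg 1 (111°, 10 km): east 10 sin 111° = 9.34, north 10 cos 111° = -3.58
Leg 2 (345°, 31 km): east 31 sin 345° = -8.02, north 31 cos 345° = 29.94
Net: 1.31 east, 26.36 north. Distance = √((1.31)² + (26.36)²) = 26.393 km.

26.4 km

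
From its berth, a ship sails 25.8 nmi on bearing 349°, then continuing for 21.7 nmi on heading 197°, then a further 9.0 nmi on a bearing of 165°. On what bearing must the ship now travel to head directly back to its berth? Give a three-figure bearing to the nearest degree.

065°

Leg 1 (349°, 25.8 nmi): east 25.8 sin 349° = -4.92, north 25.8 cos 349° = 25.33
Leg 2 (197°, 21.7 nmi): east 21.7 sin 197° = -6.34, north 21.7 cos 197° = -20.75
Leg 3 (165°, 9.0 nmi): east 9.0 sin 165° = 2.33, north 9.0 cos 165° = -8.69
Net displacement: -8.94 east, -4.12 north. Direction back to start is (8.94, 4.12): bearing = atan2(8.94, 4.12) mod 360° = 65.26° ≈ 065°.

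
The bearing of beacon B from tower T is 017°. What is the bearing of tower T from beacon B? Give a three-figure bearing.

Back-bearing = 017° + 180° = 197°.

197°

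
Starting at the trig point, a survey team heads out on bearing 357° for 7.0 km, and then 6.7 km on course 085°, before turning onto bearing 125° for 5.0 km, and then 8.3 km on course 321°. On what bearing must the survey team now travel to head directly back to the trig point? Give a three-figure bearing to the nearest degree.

205°

Leg 1 (357°, 7.0 km): east 7.0 sin 357° = -0.37, north 7.0 cos 357° = 6.99
Leg 2 (085°, 6.7 km): east 6.7 sin 85° = 6.67, north 6.7 cos 85° = 0.58
Leg 3 (125°, 5.0 km): east 5.0 sin 125° = 4.10, north 5.0 cos 125° = -2.87
Leg 4 (321°, 8.3 km): east 8.3 sin 321° = -5.22, north 8.3 cos 321° = 6.45
Net displacement: 5.18 east, 11.16 north. Direction back to start is (-5.18, -11.16): bearing = atan2(-5.18, -11.16) mod 360° = 204.91° ≈ 205°.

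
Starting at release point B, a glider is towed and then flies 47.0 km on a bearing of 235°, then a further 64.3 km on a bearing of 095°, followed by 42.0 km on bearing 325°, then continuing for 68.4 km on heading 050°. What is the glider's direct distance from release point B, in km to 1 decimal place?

Leg 1 (235°, 47.0 km): east 47.0 sin 235° = -38.50, north 47.0 cos 235° = -26.96
Leg 2 (095°, 64.3 km): east 64.3 sin 95° = 64.06, north 64.3 cos 95° = -5.60
Leg 3 (325°, 42.0 km): east 42.0 sin 325° = -24.09, north 42.0 cos 325° = 34.40
Leg 4 (050°, 68.4 km): east 68.4 sin 50° = 52.40, north 68.4 cos 50° = 43.97
Net: 53.86 east, 45.81 north. Distance = √((53.86)² + (45.81)²) = 70.708 km.

70.7 km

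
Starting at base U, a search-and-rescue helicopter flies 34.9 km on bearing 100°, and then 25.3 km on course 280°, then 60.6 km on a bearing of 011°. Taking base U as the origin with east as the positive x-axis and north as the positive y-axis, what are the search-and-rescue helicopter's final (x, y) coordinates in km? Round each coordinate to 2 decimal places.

Leg 1 (100°, 34.9 km): east 34.9 sin 100° = 34.37, north 34.9 cos 100° = -6.06
Leg 2 (280°, 25.3 km): east 25.3 sin 280° = -24.92, north 25.3 cos 280° = 4.39
Leg 3 (011°, 60.6 km): east 60.6 sin 11° = 11.56, north 60.6 cos 11° = 59.49
Summing: 21.02 km east, 57.82 km north → (21.02, 57.82).

(21.02, 57.82)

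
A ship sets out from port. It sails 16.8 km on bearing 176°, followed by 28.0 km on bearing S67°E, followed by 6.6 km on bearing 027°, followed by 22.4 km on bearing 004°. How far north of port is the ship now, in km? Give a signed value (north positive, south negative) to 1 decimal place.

0.5 km

Leg 1 (176°, 16.8 km): east 16.8 sin 176° = 1.17, north 16.8 cos 176° = -16.76
Leg 2 (S67°E, 28.0 km): east 28.0 sin 113° = 25.77, north 28.0 cos 113° = -10.94
Leg 3 (027°, 6.6 km): east 6.6 sin 27° = 3.00, north 6.6 cos 27° = 5.88
Leg 4 (004°, 22.4 km): east 22.4 sin 4° = 1.56, north 22.4 cos 4° = 22.35
Net north component: 0.53 km.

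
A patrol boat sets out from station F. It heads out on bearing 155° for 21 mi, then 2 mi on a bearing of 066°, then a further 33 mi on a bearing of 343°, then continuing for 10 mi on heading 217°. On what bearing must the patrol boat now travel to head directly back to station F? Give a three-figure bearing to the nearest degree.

137°

Leg 1 (155°, 21 mi): east 21 sin 155° = 8.87, north 21 cos 155° = -19.03
Leg 2 (066°, 2 mi): east 2 sin 66° = 1.83, north 2 cos 66° = 0.81
Leg 3 (343°, 33 mi): east 33 sin 343° = -9.65, north 33 cos 343° = 31.56
Leg 4 (217°, 10 mi): east 10 sin 217° = -6.02, north 10 cos 217° = -7.99
Net displacement: -4.96 east, 5.35 north. Direction back to start is (4.96, -5.35): bearing = atan2(4.96, -5.35) mod 360° = 137.16° ≈ 137°.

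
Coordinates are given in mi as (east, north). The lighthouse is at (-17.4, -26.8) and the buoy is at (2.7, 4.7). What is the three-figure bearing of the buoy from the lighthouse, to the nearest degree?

033°

Δeast = 2.7 − -17.4 = 20.10; Δnorth = 4.7 − -26.8 = 31.50.
Bearing = atan2(Δeast, Δnorth) mod 360° = 32.54° ≈ 033°.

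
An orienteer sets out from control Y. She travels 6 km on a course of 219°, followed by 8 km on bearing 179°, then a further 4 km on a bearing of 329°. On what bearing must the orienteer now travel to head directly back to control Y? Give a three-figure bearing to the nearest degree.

032°

Leg 1 (219°, 6 km): east 6 sin 219° = -3.78, north 6 cos 219° = -4.66
Leg 2 (179°, 8 km): east 8 sin 179° = 0.14, north 8 cos 179° = -8.00
Leg 3 (329°, 4 km): east 4 sin 329° = -2.06, north 4 cos 329° = 3.43
Net displacement: -5.70 east, -9.23 north. Direction back to start is (5.70, 9.23): bearing = atan2(5.70, 9.23) mod 360° = 31.67° ≈ 032°.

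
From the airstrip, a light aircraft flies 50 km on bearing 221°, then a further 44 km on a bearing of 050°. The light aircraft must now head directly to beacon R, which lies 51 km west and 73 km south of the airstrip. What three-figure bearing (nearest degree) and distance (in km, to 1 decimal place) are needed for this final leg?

219°, 82.0 km

Leg 1 (221°, 50 km): east 50 sin 221° = -32.80, north 50 cos 221° = -37.74
Leg 2 (050°, 44 km): east 44 sin 50° = 33.71, north 44 cos 50° = 28.28
Current position: (0.90, -9.45). Target: (-51, -73). Remaining: Δeast = -51.90, Δnorth = -63.55.
Bearing = atan2(-51.90, -63.55) mod 360° = 219.24°; distance = √((-51.90)² + (-63.55)²) = 82.050 km.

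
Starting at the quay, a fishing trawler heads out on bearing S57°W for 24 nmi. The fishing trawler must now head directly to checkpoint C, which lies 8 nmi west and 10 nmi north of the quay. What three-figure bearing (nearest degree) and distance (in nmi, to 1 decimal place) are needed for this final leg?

028°, 26.1 nmi

Leg 1 (S57°W, 24 nmi): east 24 sin 237° = -20.13, north 24 cos 237° = -13.07
Current position: (-20.13, -13.07). Target: (-8, 10). Remaining: Δeast = 12.13, Δnorth = 23.07.
Bearing = atan2(12.13, 23.07) mod 360° = 27.73°; distance = √((12.13)² + (23.07)²) = 26.065 nmi.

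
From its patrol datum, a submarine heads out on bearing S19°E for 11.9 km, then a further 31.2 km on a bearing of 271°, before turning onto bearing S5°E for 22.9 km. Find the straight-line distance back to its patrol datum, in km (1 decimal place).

42.0 km

Leg 1 (S19°E, 11.9 km): east 11.9 sin 161° = 3.87, north 11.9 cos 161° = -11.25
Leg 2 (271°, 31.2 km): east 31.2 sin 271° = -31.20, north 31.2 cos 271° = 0.54
Leg 3 (S5°E, 22.9 km): east 22.9 sin 175° = 2.00, north 22.9 cos 175° = -22.81
Net: -25.33 east, -33.52 north. Distance = √((-25.33)² + (-33.52)²) = 42.011 km.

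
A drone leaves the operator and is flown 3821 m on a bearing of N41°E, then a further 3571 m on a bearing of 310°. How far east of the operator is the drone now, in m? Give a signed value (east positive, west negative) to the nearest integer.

Leg 1 (N41°E, 3821 m): east 3821 sin 41° = 2506.80, north 3821 cos 41° = 2883.75
Leg 2 (310°, 3571 m): east 3571 sin 310° = -2735.54, north 3571 cos 310° = 2295.39
Net east component: -228.74 m.

-229 m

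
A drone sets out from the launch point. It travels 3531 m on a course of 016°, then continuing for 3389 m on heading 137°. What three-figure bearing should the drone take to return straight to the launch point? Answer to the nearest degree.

Leg 1 (016°, 3531 m): east 3531 sin 16° = 973.28, north 3531 cos 16° = 3394.22
Leg 2 (137°, 3389 m): east 3389 sin 137° = 2311.29, north 3389 cos 137° = -2478.56
Net displacement: 3284.57 east, 915.66 north. Direction back to start is (-3284.57, -915.66): bearing = atan2(-3284.57, -915.66) mod 360° = 254.42° ≈ 254°.

254°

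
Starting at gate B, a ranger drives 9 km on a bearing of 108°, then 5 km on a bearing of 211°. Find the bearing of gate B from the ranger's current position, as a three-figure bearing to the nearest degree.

320°

Leg 1 (108°, 9 km): east 9 sin 108° = 8.56, north 9 cos 108° = -2.78
Leg 2 (211°, 5 km): east 5 sin 211° = -2.58, north 5 cos 211° = -4.29
Net displacement: 5.98 east, -7.07 north. Direction back to start is (-5.98, 7.07): bearing = atan2(-5.98, 7.07) mod 360° = 319.74° ≈ 320°.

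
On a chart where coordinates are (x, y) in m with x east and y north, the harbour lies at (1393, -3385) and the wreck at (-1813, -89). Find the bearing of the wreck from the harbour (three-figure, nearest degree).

Δeast = -1813 − 1393 = -3206.00; Δnorth = -89 − -3385 = 3296.00.
Bearing = atan2(Δeast, Δnorth) mod 360° = 315.79° ≈ 316°.

316°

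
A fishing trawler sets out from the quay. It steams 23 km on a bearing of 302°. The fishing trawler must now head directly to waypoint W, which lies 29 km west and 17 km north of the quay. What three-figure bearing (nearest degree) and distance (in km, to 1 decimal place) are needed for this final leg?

297°, 10.6 km

Leg 1 (302°, 23 km): east 23 sin 302° = -19.51, north 23 cos 302° = 12.19
Current position: (-19.51, 12.19). Target: (-29, 17). Remaining: Δeast = -9.49, Δnorth = 4.81.
Bearing = atan2(-9.49, 4.81) mod 360° = 296.88°; distance = √((-9.49)² + (4.81)²) = 10.645 km.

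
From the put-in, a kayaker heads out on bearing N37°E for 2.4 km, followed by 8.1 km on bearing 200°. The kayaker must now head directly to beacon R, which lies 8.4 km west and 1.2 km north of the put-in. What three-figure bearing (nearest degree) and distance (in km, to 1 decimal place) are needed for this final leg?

314°, 9.9 km

Leg 1 (N37°E, 2.4 km): east 2.4 sin 37° = 1.44, north 2.4 cos 37° = 1.92
Leg 2 (200°, 8.1 km): east 8.1 sin 200° = -2.77, north 8.1 cos 200° = -7.61
Current position: (-1.33, -5.69). Target: (-8.4, 1.2). Remaining: Δeast = -7.07, Δnorth = 6.89.
Bearing = atan2(-7.07, 6.89) mod 360° = 314.26°; distance = √((-7.07)² + (6.89)²) = 9.878 km.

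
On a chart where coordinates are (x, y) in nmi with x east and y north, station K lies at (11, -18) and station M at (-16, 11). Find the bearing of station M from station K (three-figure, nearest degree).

317°

Δeast = -16 − 11 = -27.00; Δnorth = 11 − -18 = 29.00.
Bearing = atan2(Δeast, Δnorth) mod 360° = 317.05° ≈ 317°.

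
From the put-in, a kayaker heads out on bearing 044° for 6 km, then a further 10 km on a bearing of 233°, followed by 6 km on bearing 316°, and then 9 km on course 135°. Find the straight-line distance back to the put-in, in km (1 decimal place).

4.1 km

Leg 1 (044°, 6 km): east 6 sin 44° = 4.17, north 6 cos 44° = 4.32
Leg 2 (233°, 10 km): east 10 sin 233° = -7.99, north 10 cos 233° = -6.02
Leg 3 (316°, 6 km): east 6 sin 316° = -4.17, north 6 cos 316° = 4.32
Leg 4 (135°, 9 km): east 9 sin 135° = 6.36, north 9 cos 135° = -6.36
Net: -1.62 east, -3.75 north. Distance = √((-1.62)² + (-3.75)²) = 4.086 km.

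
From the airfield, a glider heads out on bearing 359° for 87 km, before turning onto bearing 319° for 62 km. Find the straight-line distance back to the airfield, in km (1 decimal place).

Leg 1 (359°, 87 km): east 87 sin 359° = -1.52, north 87 cos 359° = 86.99
Leg 2 (319°, 62 km): east 62 sin 319° = -40.68, north 62 cos 319° = 46.79
Net: -42.19 east, 133.78 north. Distance = √((-42.19)² + (133.78)²) = 140.275 km.

140.3 km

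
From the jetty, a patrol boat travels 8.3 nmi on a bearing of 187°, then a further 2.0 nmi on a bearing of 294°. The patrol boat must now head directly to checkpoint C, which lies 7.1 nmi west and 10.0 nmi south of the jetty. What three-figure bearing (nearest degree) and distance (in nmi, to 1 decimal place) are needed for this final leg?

Leg 1 (187°, 8.3 nmi): east 8.3 sin 187° = -1.01, north 8.3 cos 187° = -8.24
Leg 2 (294°, 2.0 nmi): east 2.0 sin 294° = -1.83, north 2.0 cos 294° = 0.81
Current position: (-2.84, -7.42). Target: (-7.1, -10.0). Remaining: Δeast = -4.26, Δnorth = -2.58.
Bearing = atan2(-4.26, -2.58) mod 360° = 238.85°; distance = √((-4.26)² + (-2.58)²) = 4.979 nmi.

239°, 5.0 nmi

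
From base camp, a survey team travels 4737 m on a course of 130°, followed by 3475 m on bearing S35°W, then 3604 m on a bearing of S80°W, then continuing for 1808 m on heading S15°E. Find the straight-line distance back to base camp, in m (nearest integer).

Leg 1 (130°, 4737 m): east 4737 sin 130° = 3628.75, north 4737 cos 130° = -3044.88
Leg 2 (S35°W, 3475 m): east 3475 sin 215° = -1993.18, north 3475 cos 215° = -2846.55
Leg 3 (S80°W, 3604 m): east 3604 sin 260° = -3549.25, north 3604 cos 260° = -625.83
Leg 4 (S15°E, 1808 m): east 1808 sin 165° = 467.94, north 1808 cos 165° = -1746.39
Net: -1445.73 east, -8263.66 north. Distance = √((-1445.73)² + (-8263.66)²) = 8389.172 m.

8389 m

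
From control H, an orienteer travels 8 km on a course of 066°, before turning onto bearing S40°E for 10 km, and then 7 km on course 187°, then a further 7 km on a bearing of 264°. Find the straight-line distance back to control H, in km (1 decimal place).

Leg 1 (066°, 8 km): east 8 sin 66° = 7.31, north 8 cos 66° = 3.25
Leg 2 (S40°E, 10 km): east 10 sin 140° = 6.43, north 10 cos 140° = -7.66
Leg 3 (187°, 7 km): east 7 sin 187° = -0.85, north 7 cos 187° = -6.95
Leg 4 (264°, 7 km): east 7 sin 264° = -6.96, north 7 cos 264° = -0.73
Net: 5.92 east, -12.09 north. Distance = √((5.92)² + (-12.09)²) = 13.459 km.

13.5 km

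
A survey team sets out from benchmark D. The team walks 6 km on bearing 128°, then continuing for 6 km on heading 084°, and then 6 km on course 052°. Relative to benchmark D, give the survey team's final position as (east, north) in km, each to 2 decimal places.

(15.42, 0.63)

Leg 1 (128°, 6 km): east 6 sin 128° = 4.73, north 6 cos 128° = -3.69
Leg 2 (084°, 6 km): east 6 sin 84° = 5.97, north 6 cos 84° = 0.63
Leg 3 (052°, 6 km): east 6 sin 52° = 4.73, north 6 cos 52° = 3.69
Summing: 15.42 km east, 0.63 km north → (15.42, 0.63).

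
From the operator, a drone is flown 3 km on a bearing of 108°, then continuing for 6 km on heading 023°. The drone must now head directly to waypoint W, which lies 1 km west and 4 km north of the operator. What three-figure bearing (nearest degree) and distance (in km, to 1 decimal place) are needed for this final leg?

Leg 1 (108°, 3 km): east 3 sin 108° = 2.85, north 3 cos 108° = -0.93
Leg 2 (023°, 6 km): east 6 sin 23° = 2.34, north 6 cos 23° = 5.52
Current position: (5.20, 4.60). Target: (-1, 4). Remaining: Δeast = -6.20, Δnorth = -0.60.
Bearing = atan2(-6.20, -0.60) mod 360° = 264.51°; distance = √((-6.20)² + (-0.60)²) = 6.226 km.

265°, 6.2 km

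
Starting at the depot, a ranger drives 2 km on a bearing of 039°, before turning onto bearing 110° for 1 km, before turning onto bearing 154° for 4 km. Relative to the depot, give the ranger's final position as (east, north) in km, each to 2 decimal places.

Leg 1 (039°, 2 km): east 2 sin 39° = 1.26, north 2 cos 39° = 1.55
Leg 2 (110°, 1 km): east 1 sin 110° = 0.94, north 1 cos 110° = -0.34
Leg 3 (154°, 4 km): east 4 sin 154° = 1.75, north 4 cos 154° = -3.60
Summing: 3.95 km east, -2.38 km north → (3.95, -2.38).

(3.95, -2.38)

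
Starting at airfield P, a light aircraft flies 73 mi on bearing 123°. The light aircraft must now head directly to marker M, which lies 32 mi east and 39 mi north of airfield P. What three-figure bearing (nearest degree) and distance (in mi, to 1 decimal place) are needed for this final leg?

Leg 1 (123°, 73 mi): east 73 sin 123° = 61.22, north 73 cos 123° = -39.76
Current position: (61.22, -39.76). Target: (32, 39). Remaining: Δeast = -29.22, Δnorth = 78.76.
Bearing = atan2(-29.22, 78.76) mod 360° = 339.64°; distance = √((-29.22)² + (78.76)²) = 84.005 mi.

340°, 84.0 mi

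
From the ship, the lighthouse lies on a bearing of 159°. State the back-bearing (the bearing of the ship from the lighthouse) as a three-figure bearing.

Back-bearing = 159° + 180° = 339°.

339°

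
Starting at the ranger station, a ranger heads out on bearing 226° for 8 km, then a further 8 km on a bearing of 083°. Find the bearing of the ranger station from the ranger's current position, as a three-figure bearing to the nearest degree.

Leg 1 (226°, 8 km): east 8 sin 226° = -5.75, north 8 cos 226° = -5.56
Leg 2 (083°, 8 km): east 8 sin 83° = 7.94, north 8 cos 83° = 0.97
Net displacement: 2.19 east, -4.58 north. Direction back to start is (-2.19, 4.58): bearing = atan2(-2.19, 4.58) mod 360° = 334.50° ≈ 334°.

334°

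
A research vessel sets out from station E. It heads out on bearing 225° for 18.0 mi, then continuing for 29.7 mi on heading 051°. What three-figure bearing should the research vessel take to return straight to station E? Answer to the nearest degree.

240°

Leg 1 (225°, 18.0 mi): east 18.0 sin 225° = -12.73, north 18.0 cos 225° = -12.73
Leg 2 (051°, 29.7 mi): east 29.7 sin 51° = 23.08, north 29.7 cos 51° = 18.69
Net displacement: 10.35 east, 5.96 north. Direction back to start is (-10.35, -5.96): bearing = atan2(-10.35, -5.96) mod 360° = 240.06° ≈ 240°.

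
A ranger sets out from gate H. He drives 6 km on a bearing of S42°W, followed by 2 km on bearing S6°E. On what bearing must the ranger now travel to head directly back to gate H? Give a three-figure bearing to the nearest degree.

Leg 1 (S42°W, 6 km): east 6 sin 222° = -4.01, north 6 cos 222° = -4.46
Leg 2 (S6°E, 2 km): east 2 sin 174° = 0.21, north 2 cos 174° = -1.99
Net displacement: -3.81 east, -6.45 north. Direction back to start is (3.81, 6.45): bearing = atan2(3.81, 6.45) mod 360° = 30.55° ≈ 031°.

031°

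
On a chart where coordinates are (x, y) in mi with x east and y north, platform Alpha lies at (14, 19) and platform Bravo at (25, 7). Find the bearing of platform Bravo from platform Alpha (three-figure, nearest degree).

Δeast = 25 − 14 = 11.00; Δnorth = 7 − 19 = -12.00.
Bearing = atan2(Δeast, Δnorth) mod 360° = 137.49° ≈ 137°.

137°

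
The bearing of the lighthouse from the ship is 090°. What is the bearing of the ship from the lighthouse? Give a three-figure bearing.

Back-bearing = 090° + 180° = 270°.

270°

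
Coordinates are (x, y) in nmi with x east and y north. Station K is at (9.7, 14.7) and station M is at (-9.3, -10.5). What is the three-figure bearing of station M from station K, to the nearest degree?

217°

Δeast = -9.3 − 9.7 = -19.00; Δnorth = -10.5 − 14.7 = -25.20.
Bearing = atan2(Δeast, Δnorth) mod 360° = 217.02° ≈ 217°.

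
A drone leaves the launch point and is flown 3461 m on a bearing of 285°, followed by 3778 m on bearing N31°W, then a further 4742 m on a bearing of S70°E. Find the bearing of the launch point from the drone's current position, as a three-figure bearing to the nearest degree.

162°

Leg 1 (285°, 3461 m): east 3461 sin 285° = -3343.07, north 3461 cos 285° = 895.77
Leg 2 (N31°W, 3778 m): east 3778 sin 329° = -1945.81, north 3778 cos 329° = 3238.38
Leg 3 (S70°E, 4742 m): east 4742 sin 110° = 4456.02, north 4742 cos 110° = -1621.86
Net displacement: -832.86 east, 2512.29 north. Direction back to start is (832.86, -2512.29): bearing = atan2(832.86, -2512.29) mod 360° = 161.66° ≈ 162°.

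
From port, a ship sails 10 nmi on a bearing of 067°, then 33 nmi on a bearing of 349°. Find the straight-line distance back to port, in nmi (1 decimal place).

36.4 nmi

Leg 1 (067°, 10 nmi): east 10 sin 67° = 9.21, north 10 cos 67° = 3.91
Leg 2 (349°, 33 nmi): east 33 sin 349° = -6.30, north 33 cos 349° = 32.39
Net: 2.91 east, 36.30 north. Distance = √((2.91)² + (36.30)²) = 36.417 nmi.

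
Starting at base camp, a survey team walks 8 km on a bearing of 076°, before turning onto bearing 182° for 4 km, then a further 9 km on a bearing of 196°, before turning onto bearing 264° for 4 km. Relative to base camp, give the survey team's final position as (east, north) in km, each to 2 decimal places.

(1.16, -11.13)

Leg 1 (076°, 8 km): east 8 sin 76° = 7.76, north 8 cos 76° = 1.94
Leg 2 (182°, 4 km): east 4 sin 182° = -0.14, north 4 cos 182° = -4.00
Leg 3 (196°, 9 km): east 9 sin 196° = -2.48, north 9 cos 196° = -8.65
Leg 4 (264°, 4 km): east 4 sin 264° = -3.98, north 4 cos 264° = -0.42
Summing: 1.16 km east, -11.13 km north → (1.16, -11.13).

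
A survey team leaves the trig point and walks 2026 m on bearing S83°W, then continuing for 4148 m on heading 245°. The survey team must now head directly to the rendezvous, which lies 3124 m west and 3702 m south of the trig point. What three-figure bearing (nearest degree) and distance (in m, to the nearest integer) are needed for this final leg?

123°, 3146 m

Leg 1 (S83°W, 2026 m): east 2026 sin 263° = -2010.90, north 2026 cos 263° = -246.91
Leg 2 (245°, 4148 m): east 4148 sin 245° = -3759.36, north 4148 cos 245° = -1753.02
Current position: (-5770.26, -1999.93). Target: (-3124, -3702). Remaining: Δeast = 2646.26, Δnorth = -1702.07.
Bearing = atan2(2646.26, -1702.07) mod 360° = 122.75°; distance = √((2646.26)² + (-1702.07)²) = 3146.388 m.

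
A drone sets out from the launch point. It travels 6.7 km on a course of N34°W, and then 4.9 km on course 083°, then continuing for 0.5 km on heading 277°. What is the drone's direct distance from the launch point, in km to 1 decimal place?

Leg 1 (N34°W, 6.7 km): east 6.7 sin 326° = -3.75, north 6.7 cos 326° = 5.55
Leg 2 (083°, 4.9 km): east 4.9 sin 83° = 4.86, north 4.9 cos 83° = 0.60
Leg 3 (277°, 0.5 km): east 0.5 sin 277° = -0.50, north 0.5 cos 277° = 0.06
Net: 0.62 east, 6.21 north. Distance = √((0.62)² + (6.21)²) = 6.244 km.

6.2 km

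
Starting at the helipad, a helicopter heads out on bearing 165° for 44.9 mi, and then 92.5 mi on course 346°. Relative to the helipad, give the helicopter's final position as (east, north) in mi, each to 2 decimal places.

Leg 1 (165°, 44.9 mi): east 44.9 sin 165° = 11.62, north 44.9 cos 165° = -43.37
Leg 2 (346°, 92.5 mi): east 92.5 sin 346° = -22.38, north 92.5 cos 346° = 89.75
Summing: -10.76 mi east, 46.38 mi north → (-10.76, 46.38).

(-10.76, 46.38)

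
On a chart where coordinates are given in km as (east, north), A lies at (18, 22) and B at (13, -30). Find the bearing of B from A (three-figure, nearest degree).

185°

Δeast = 13 − 18 = -5.00; Δnorth = -30 − 22 = -52.00.
Bearing = atan2(Δeast, Δnorth) mod 360° = 185.49° ≈ 185°.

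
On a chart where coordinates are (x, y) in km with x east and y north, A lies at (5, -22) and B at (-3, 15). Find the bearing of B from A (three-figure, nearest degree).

348°

Δeast = -3 − 5 = -8.00; Δnorth = 15 − -22 = 37.00.
Bearing = atan2(Δeast, Δnorth) mod 360° = 347.80° ≈ 348°.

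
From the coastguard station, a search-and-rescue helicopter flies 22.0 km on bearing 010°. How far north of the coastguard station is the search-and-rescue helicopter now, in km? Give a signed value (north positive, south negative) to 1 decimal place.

Leg 1 (010°, 22.0 km): east 22.0 sin 10° = 3.82, north 22.0 cos 10° = 21.67
Net north component: 21.67 km.

21.7 km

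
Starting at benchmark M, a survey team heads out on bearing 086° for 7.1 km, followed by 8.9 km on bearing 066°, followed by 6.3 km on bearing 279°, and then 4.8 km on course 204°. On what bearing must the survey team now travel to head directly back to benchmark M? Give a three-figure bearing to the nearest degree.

Leg 1 (086°, 7.1 km): east 7.1 sin 86° = 7.08, north 7.1 cos 86° = 0.50
Leg 2 (066°, 8.9 km): east 8.9 sin 66° = 8.13, north 8.9 cos 66° = 3.62
Leg 3 (279°, 6.3 km): east 6.3 sin 279° = -6.22, north 6.3 cos 279° = 0.99
Leg 4 (204°, 4.8 km): east 4.8 sin 204° = -1.95, north 4.8 cos 204° = -4.39
Net displacement: 7.04 east, 0.72 north. Direction back to start is (-7.04, -0.72): bearing = atan2(-7.04, -0.72) mod 360° = 264.19° ≈ 264°.

264°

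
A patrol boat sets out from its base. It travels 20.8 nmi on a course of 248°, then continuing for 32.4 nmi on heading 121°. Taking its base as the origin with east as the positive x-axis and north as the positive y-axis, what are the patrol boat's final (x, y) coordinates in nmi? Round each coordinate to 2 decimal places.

(8.49, -24.48)

Leg 1 (248°, 20.8 nmi): east 20.8 sin 248° = -19.29, north 20.8 cos 248° = -7.79
Leg 2 (121°, 32.4 nmi): east 32.4 sin 121° = 27.77, north 32.4 cos 121° = -16.69
Summing: 8.49 nmi east, -24.48 nmi north → (8.49, -24.48).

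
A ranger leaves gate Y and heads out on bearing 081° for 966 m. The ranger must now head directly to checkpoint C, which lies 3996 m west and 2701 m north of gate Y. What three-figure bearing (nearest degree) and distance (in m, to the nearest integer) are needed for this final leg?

297°, 5568 m

Leg 1 (081°, 966 m): east 966 sin 81° = 954.11, north 966 cos 81° = 151.12
Current position: (954.11, 151.12). Target: (-3996, 2701). Remaining: Δeast = -4950.11, Δnorth = 2549.88.
Bearing = atan2(-4950.11, 2549.88) mod 360° = 297.25°; distance = √((-4950.11)² + (2549.88)²) = 5568.255 m.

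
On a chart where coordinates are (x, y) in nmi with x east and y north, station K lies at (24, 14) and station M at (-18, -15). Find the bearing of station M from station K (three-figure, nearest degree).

235°

Δeast = -18 − 24 = -42.00; Δnorth = -15 − 14 = -29.00.
Bearing = atan2(Δeast, Δnorth) mod 360° = 235.38° ≈ 235°.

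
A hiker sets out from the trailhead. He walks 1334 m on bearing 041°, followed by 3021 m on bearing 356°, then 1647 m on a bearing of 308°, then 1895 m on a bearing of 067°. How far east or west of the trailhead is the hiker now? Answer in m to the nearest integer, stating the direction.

1111 m east

Leg 1 (041°, 1334 m): east 1334 sin 41° = 875.18, north 1334 cos 41° = 1006.78
Leg 2 (356°, 3021 m): east 3021 sin 356° = -210.73, north 3021 cos 356° = 3013.64
Leg 3 (308°, 1647 m): east 1647 sin 308° = -1297.85, north 1647 cos 308° = 1013.99
Leg 4 (067°, 1895 m): east 1895 sin 67° = 1744.36, north 1895 cos 67° = 740.44
Net east component: 1110.95 m.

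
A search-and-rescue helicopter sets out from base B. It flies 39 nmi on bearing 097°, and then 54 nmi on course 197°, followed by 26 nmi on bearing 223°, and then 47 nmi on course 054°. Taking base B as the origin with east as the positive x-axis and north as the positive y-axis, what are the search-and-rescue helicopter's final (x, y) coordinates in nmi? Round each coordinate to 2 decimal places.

(43.21, -47.78)

Leg 1 (097°, 39 nmi): east 39 sin 97° = 38.71, north 39 cos 97° = -4.75
Leg 2 (197°, 54 nmi): east 54 sin 197° = -15.79, north 54 cos 197° = -51.64
Leg 3 (223°, 26 nmi): east 26 sin 223° = -17.73, north 26 cos 223° = -19.02
Leg 4 (054°, 47 nmi): east 47 sin 54° = 38.02, north 47 cos 54° = 27.63
Summing: 43.21 nmi east, -47.78 nmi north → (43.21, -47.78).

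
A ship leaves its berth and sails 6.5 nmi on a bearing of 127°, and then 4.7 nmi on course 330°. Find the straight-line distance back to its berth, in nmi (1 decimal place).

Leg 1 (127°, 6.5 nmi): east 6.5 sin 127° = 5.19, north 6.5 cos 127° = -3.91
Leg 2 (330°, 4.7 nmi): east 4.7 sin 330° = -2.35, north 4.7 cos 330° = 4.07
Net: 2.84 east, 0.16 north. Distance = √((2.84)² + (0.16)²) = 2.846 nmi.

2.8 nmi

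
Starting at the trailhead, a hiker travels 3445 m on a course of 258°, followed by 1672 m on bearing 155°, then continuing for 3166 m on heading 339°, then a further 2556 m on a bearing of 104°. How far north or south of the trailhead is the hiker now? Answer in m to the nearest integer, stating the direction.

Leg 1 (258°, 3445 m): east 3445 sin 258° = -3369.72, north 3445 cos 258° = -716.26
Leg 2 (155°, 1672 m): east 1672 sin 155° = 706.62, north 1672 cos 155° = -1515.35
Leg 3 (339°, 3166 m): east 3166 sin 339° = -1134.59, north 3166 cos 339° = 2955.72
Leg 4 (104°, 2556 m): east 2556 sin 104° = 2480.08, north 2556 cos 104° = -618.35
Net north component: 105.76 m.

106 m north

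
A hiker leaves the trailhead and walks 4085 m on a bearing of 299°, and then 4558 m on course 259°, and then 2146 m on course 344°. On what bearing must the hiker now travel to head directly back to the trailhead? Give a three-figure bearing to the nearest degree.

Leg 1 (299°, 4085 m): east 4085 sin 299° = -3572.82, north 4085 cos 299° = 1980.45
Leg 2 (259°, 4558 m): east 4558 sin 259° = -4474.26, north 4558 cos 259° = -869.71
Leg 3 (344°, 2146 m): east 2146 sin 344° = -591.52, north 2146 cos 344° = 2062.87
Net displacement: -8638.60 east, 3173.61 north. Direction back to start is (8638.60, -3173.61): bearing = atan2(8638.60, -3173.61) mod 360° = 110.17° ≈ 110°.

110°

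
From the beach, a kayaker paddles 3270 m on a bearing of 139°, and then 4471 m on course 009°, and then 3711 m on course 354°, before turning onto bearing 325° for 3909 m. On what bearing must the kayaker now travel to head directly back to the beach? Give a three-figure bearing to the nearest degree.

181°

Leg 1 (139°, 3270 m): east 3270 sin 139° = 2145.31, north 3270 cos 139° = -2467.90
Leg 2 (009°, 4471 m): east 4471 sin 9° = 699.42, north 4471 cos 9° = 4415.95
Leg 3 (354°, 3711 m): east 3711 sin 354° = -387.91, north 3711 cos 354° = 3690.67
Leg 4 (325°, 3909 m): east 3909 sin 325° = -2242.11, north 3909 cos 325° = 3202.07
Net displacement: 214.72 east, 8840.79 north. Direction back to start is (-214.72, -8840.79): bearing = atan2(-214.72, -8840.79) mod 360° = 181.39° ≈ 181°.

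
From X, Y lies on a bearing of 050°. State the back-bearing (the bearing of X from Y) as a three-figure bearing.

230°

Back-bearing = 050° + 180° = 230°.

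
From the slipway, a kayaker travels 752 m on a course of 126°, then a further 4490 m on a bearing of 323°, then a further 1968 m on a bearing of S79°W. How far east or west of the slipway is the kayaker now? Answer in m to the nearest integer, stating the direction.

4026 m west

Leg 1 (126°, 752 m): east 752 sin 126° = 608.38, north 752 cos 126° = -442.01
Leg 2 (323°, 4490 m): east 4490 sin 323° = -2702.15, north 4490 cos 323° = 3585.87
Leg 3 (S79°W, 1968 m): east 1968 sin 259° = -1931.84, north 1968 cos 259° = -375.51
Net east component: -4025.61 m.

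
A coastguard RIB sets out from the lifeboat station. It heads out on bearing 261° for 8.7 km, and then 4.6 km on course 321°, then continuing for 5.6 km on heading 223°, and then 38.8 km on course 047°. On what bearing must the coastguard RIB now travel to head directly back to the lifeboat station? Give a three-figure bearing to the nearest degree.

Leg 1 (261°, 8.7 km): east 8.7 sin 261° = -8.59, north 8.7 cos 261° = -1.36
Leg 2 (321°, 4.6 km): east 4.6 sin 321° = -2.89, north 4.6 cos 321° = 3.57
Leg 3 (223°, 5.6 km): east 5.6 sin 223° = -3.82, north 5.6 cos 223° = -4.10
Leg 4 (047°, 38.8 km): east 38.8 sin 47° = 28.38, north 38.8 cos 47° = 26.46
Net displacement: 13.07 east, 24.58 north. Direction back to start is (-13.07, -24.58): bearing = atan2(-13.07, -24.58) mod 360° = 208.00° ≈ 208°.

208°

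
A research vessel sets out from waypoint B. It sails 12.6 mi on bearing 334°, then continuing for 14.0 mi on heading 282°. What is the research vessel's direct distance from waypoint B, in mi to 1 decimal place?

Leg 1 (334°, 12.6 mi): east 12.6 sin 334° = -5.52, north 12.6 cos 334° = 11.32
Leg 2 (282°, 14.0 mi): east 14.0 sin 282° = -13.69, north 14.0 cos 282° = 2.91
Net: -19.22 east, 14.24 north. Distance = √((-19.22)² + (14.24)²) = 23.916 mi.

23.9 mi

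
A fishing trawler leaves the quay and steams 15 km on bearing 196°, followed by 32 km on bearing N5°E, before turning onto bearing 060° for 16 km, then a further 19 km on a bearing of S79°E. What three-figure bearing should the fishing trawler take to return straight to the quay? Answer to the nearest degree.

Leg 1 (196°, 15 km): east 15 sin 196° = -4.13, north 15 cos 196° = -14.42
Leg 2 (N5°E, 32 km): east 32 sin 5° = 2.79, north 32 cos 5° = 31.88
Leg 3 (060°, 16 km): east 16 sin 60° = 13.86, north 16 cos 60° = 8.00
Leg 4 (S79°E, 19 km): east 19 sin 101° = 18.65, north 19 cos 101° = -3.63
Net displacement: 31.16 east, 21.83 north. Direction back to start is (-31.16, -21.83): bearing = atan2(-31.16, -21.83) mod 360° = 234.98° ≈ 235°.

235°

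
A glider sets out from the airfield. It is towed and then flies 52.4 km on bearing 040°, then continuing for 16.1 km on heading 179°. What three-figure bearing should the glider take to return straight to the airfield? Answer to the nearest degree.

Leg 1 (040°, 52.4 km): east 52.4 sin 40° = 33.68, north 52.4 cos 40° = 40.14
Leg 2 (179°, 16.1 km): east 16.1 sin 179° = 0.28, north 16.1 cos 179° = -16.10
Net displacement: 33.96 east, 24.04 north. Direction back to start is (-33.96, -24.04): bearing = atan2(-33.96, -24.04) mod 360° = 234.70° ≈ 235°.

235°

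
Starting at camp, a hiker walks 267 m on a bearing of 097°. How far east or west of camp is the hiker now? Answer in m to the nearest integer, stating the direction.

265 m east

Leg 1 (097°, 267 m): east 267 sin 97° = 265.01, north 267 cos 97° = -32.54
Net east component: 265.01 m.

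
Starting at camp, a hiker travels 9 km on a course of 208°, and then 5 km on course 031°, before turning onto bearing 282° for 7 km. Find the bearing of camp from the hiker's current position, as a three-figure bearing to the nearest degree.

075°

Leg 1 (208°, 9 km): east 9 sin 208° = -4.23, north 9 cos 208° = -7.95
Leg 2 (031°, 5 km): east 5 sin 31° = 2.58, north 5 cos 31° = 4.29
Leg 3 (282°, 7 km): east 7 sin 282° = -6.85, north 7 cos 282° = 1.46
Net displacement: -8.50 east, -2.21 north. Direction back to start is (8.50, 2.21): bearing = atan2(8.50, 2.21) mod 360° = 75.45° ≈ 075°.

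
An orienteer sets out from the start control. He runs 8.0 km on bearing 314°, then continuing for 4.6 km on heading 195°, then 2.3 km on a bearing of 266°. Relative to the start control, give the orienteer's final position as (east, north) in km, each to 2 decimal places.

(-9.24, 0.95)

Leg 1 (314°, 8.0 km): east 8.0 sin 314° = -5.75, north 8.0 cos 314° = 5.56
Leg 2 (195°, 4.6 km): east 4.6 sin 195° = -1.19, north 4.6 cos 195° = -4.44
Leg 3 (266°, 2.3 km): east 2.3 sin 266° = -2.29, north 2.3 cos 266° = -0.16
Summing: -9.24 km east, 0.95 km north → (-9.24, 0.95).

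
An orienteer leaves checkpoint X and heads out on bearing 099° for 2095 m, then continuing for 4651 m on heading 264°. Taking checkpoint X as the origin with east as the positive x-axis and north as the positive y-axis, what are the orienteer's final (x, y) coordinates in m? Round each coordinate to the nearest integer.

Leg 1 (099°, 2095 m): east 2095 sin 99° = 2069.21, north 2095 cos 99° = -327.73
Leg 2 (264°, 4651 m): east 4651 sin 264° = -4625.52, north 4651 cos 264° = -486.16
Summing: -2556.31 m east, -813.89 m north → (-2556, -814).

(-2556, -814)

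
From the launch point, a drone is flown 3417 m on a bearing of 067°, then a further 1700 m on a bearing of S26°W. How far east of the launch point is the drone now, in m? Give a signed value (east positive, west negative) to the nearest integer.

2400 m

Leg 1 (067°, 3417 m): east 3417 sin 67° = 3145.37, north 3417 cos 67° = 1335.13
Leg 2 (S26°W, 1700 m): east 1700 sin 206° = -745.23, north 1700 cos 206° = -1527.95
Net east component: 2400.13 m.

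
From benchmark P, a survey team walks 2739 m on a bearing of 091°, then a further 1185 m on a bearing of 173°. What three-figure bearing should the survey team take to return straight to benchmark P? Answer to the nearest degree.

Leg 1 (091°, 2739 m): east 2739 sin 91° = 2738.58, north 2739 cos 91° = -47.80
Leg 2 (173°, 1185 m): east 1185 sin 173° = 144.42, north 1185 cos 173° = -1176.17
Net displacement: 2883.00 east, -1223.97 north. Direction back to start is (-2883.00, 1223.97): bearing = atan2(-2883.00, 1223.97) mod 360° = 293.00° ≈ 293°.

293°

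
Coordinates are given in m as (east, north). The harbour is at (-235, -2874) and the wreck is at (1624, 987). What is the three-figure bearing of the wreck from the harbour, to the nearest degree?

026°

Δeast = 1624 − -235 = 1859.00; Δnorth = 987 − -2874 = 3861.00.
Bearing = atan2(Δeast, Δnorth) mod 360° = 25.71° ≈ 026°.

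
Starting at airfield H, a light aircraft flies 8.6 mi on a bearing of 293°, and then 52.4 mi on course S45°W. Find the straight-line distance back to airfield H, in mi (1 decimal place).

56.2 mi

Leg 1 (293°, 8.6 mi): east 8.6 sin 293° = -7.92, north 8.6 cos 293° = 3.36
Leg 2 (S45°W, 52.4 mi): east 52.4 sin 225° = -37.05, north 52.4 cos 225° = -37.05
Net: -44.97 east, -33.69 north. Distance = √((-44.97)² + (-33.69)²) = 56.190 mi.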